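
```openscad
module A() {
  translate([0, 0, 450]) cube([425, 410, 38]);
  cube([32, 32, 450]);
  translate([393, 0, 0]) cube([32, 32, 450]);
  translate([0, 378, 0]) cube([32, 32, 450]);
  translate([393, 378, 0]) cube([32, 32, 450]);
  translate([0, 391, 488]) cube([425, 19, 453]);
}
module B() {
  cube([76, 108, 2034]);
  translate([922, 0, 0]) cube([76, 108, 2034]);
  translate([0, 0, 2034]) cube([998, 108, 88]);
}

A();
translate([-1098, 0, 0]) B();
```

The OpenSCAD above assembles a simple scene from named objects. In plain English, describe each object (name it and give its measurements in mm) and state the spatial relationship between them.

A is a chair. The seat is a 425×410×38 mm slab with its top at z = 488 mm, on four 32×32 mm corner legs (flush with the seat edges, standing on z = 0). A flat backrest 19 mm thick, 453 mm tall, spans the full seat width and rises from the seat top along its +y edge, rear face flush with the rear of the seat.

B is a door frame. The clear opening is 846 mm wide and 2034 mm high. Two 76 mm wide jambs, 108 mm deep, stand either side of the opening from the floor to the top of the opening. A 88 mm thick head sits across the top of both jambs, spanning the full outside width of the frame.

The door frame is on the floor beside the chair on its −x side.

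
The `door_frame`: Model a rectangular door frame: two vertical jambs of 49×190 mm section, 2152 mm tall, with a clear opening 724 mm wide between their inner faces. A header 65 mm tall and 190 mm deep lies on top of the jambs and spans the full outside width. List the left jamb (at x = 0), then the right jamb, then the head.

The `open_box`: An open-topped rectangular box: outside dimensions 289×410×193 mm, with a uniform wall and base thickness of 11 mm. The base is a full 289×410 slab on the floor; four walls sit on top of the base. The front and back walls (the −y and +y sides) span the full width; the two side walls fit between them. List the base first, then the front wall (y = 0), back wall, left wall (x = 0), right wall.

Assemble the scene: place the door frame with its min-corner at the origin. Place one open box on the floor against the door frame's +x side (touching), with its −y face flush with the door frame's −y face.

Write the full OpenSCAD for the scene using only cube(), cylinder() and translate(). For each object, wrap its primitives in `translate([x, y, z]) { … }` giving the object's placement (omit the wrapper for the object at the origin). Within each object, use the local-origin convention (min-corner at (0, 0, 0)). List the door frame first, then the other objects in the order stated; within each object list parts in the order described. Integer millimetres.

cube([49, 190, 2152]);
translate([773, 0, 0]) cube([49, 190, 2152]);
translate([0, 0, 2152]) cube([822, 190, 65]);
translate([822, 0, 0]) {
  cube([289, 410, 11]);
  translate([0, 0, 11]) cube([289, 11, 182]);
  translate([0, 399, 11]) cube([289, 11, 182]);
  translate([0, 11, 11]) cube([11, 388, 182]);
  translate([278, 11, 11]) cube([11, 388, 182]);
}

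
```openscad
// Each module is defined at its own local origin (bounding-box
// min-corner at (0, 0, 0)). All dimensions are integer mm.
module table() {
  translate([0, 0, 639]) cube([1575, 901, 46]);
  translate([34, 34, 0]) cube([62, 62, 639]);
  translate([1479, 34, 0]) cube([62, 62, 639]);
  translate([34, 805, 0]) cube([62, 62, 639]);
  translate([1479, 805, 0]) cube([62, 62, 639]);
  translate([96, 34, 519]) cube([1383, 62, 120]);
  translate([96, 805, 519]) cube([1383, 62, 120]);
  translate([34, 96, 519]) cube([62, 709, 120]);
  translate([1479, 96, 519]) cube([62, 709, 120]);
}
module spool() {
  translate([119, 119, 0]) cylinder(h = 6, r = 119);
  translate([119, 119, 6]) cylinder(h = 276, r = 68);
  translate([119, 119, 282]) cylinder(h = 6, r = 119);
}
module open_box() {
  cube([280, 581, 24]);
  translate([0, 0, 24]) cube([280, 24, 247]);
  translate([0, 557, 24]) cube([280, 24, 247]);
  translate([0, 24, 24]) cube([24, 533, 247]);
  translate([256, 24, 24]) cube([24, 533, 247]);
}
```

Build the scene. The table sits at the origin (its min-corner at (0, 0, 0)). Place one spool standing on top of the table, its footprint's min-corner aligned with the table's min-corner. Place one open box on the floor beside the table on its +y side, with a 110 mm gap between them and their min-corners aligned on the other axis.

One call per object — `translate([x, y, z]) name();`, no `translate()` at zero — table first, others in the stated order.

table();
translate([0, 0, 685]) spool();
translate([0, 1011, 0]) open_box();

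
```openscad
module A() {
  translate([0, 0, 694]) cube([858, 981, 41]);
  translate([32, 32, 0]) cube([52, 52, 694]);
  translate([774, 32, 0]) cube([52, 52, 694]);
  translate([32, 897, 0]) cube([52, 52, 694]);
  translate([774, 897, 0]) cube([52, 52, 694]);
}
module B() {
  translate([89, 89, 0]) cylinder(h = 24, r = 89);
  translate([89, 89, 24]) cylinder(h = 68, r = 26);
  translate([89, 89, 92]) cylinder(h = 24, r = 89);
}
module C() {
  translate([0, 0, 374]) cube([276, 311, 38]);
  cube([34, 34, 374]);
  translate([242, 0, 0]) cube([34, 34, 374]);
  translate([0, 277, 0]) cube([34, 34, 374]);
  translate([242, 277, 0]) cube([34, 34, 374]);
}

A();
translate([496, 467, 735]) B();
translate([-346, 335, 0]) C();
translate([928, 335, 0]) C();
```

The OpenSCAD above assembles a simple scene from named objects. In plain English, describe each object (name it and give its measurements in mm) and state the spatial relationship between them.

A is a table: top 858 mm (x) × 981 mm (y), 41 mm thick, upper face at z = 735 mm, on four 52×52 mm square legs, each inset 32 mm from the nearest pair of top edges, running from z = 0 to the bottom of the top.

B is a spool: two coaxial disc flanges of radius 89 mm and thickness 24 mm, joined by a core cylinder of radius 26 mm and height 68 mm. The lower flange rests on z = 0 and the three cylinders share a vertical axis.

C is a four-legged stool. The seat is a 276×311×38 mm slab whose top surface is at z = 412 mm; four square legs, each 34×34 mm in cross-section, run from the floor (z = 0) to the underside of the seat, each flush with a corner of the seat.

The spool is on top of the table. Two stools sit around the table at the −x, +x sides.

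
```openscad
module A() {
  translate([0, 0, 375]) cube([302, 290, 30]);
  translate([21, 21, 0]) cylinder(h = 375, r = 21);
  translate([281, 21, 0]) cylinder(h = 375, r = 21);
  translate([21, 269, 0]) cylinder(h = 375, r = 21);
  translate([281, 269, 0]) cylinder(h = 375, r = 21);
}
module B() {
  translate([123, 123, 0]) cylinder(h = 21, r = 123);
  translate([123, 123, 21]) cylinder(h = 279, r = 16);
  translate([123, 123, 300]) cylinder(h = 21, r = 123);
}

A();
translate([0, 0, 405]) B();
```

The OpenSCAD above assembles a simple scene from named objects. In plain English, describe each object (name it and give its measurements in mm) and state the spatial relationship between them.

A is a simple wooden stool: a rectangular seat 302 mm (x) by 290 mm (y), 30 mm thick, top face at z = 405 mm, on four round legs, each 42 mm in diameter. The legs rest on z = 0, each leg's axis is inset half a diameter from the nearest pair of seat edges (so the leg's bounding box is flush with the corner).

B is a spool: two coaxial disc flanges of radius 123 mm and thickness 21 mm, joined by a core cylinder of radius 16 mm and height 279 mm. The lower flange rests on z = 0 and the three cylinders share a vertical axis.

The spool is on top of the stool.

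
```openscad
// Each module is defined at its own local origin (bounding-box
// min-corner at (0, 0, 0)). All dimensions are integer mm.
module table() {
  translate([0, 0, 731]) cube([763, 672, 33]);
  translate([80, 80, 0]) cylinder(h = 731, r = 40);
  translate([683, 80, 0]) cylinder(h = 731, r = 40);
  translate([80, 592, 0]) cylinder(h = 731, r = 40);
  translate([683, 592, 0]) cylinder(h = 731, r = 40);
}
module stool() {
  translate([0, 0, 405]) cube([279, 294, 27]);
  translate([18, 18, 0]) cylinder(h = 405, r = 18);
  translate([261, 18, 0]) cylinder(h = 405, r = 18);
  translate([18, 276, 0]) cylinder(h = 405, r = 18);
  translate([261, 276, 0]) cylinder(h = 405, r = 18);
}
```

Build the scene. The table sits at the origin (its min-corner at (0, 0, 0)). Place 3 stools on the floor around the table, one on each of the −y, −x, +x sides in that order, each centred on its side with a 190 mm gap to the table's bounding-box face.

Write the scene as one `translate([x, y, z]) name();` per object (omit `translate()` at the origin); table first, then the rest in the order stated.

table();
translate([242, -484, 0]) stool();
translate([-469, 189, 0]) stool();
translate([953, 189, 0]) stool();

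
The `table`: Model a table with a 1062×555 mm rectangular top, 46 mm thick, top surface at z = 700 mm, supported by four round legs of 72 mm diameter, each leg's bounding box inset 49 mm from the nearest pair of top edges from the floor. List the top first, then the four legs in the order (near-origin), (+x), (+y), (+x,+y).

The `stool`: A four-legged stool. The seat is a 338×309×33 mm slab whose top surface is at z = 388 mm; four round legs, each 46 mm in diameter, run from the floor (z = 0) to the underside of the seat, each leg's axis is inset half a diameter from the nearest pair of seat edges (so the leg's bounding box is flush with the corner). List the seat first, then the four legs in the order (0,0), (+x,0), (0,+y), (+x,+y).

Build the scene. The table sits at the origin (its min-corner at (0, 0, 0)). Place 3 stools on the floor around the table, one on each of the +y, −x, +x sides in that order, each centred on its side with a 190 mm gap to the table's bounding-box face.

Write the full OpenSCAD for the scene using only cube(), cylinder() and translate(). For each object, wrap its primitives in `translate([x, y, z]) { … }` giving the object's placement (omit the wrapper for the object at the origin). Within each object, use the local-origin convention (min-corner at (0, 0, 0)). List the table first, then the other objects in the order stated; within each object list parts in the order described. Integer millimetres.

translate([0, 0, 654]) cube([1062, 555, 46]);
translate([85, 85, 0]) cylinder(h = 654, r = 36);
translate([977, 85, 0]) cylinder(h = 654, r = 36);
translate([85, 470, 0]) cylinder(h = 654, r = 36);
translate([977, 470, 0]) cylinder(h = 654, r = 36);
translate([362, 745, 0]) {
  translate([0, 0, 355]) cube([338, 309, 33]);
  translate([23, 23, 0]) cylinder(h = 355, r = 23);
  translate([315, 23, 0]) cylinder(h = 355, r = 23);
  translate([23, 286, 0]) cylinder(h = 355, r = 23);
  translate([315, 286, 0]) cylinder(h = 355, r = 23);
}
translate([-528, 123, 0]) {
  translate([0, 0, 355]) cube([338, 309, 33]);
  translate([23, 23, 0]) cylinder(h = 355, r = 23);
  translate([315, 23, 0]) cylinder(h = 355, r = 23);
  translate([23, 286, 0]) cylinder(h = 355, r = 23);
  translate([315, 286, 0]) cylinder(h = 355, r = 23);
}
translate([1252, 123, 0]) {
  translate([0, 0, 355]) cube([338, 309, 33]);
  translate([23, 23, 0]) cylinder(h = 355, r = 23);
  translate([315, 23, 0]) cylinder(h = 355, r = 23);
  translate([23, 286, 0]) cylinder(h = 355, r = 23);
  translate([315, 286, 0]) cylinder(h = 355, r = 23);
}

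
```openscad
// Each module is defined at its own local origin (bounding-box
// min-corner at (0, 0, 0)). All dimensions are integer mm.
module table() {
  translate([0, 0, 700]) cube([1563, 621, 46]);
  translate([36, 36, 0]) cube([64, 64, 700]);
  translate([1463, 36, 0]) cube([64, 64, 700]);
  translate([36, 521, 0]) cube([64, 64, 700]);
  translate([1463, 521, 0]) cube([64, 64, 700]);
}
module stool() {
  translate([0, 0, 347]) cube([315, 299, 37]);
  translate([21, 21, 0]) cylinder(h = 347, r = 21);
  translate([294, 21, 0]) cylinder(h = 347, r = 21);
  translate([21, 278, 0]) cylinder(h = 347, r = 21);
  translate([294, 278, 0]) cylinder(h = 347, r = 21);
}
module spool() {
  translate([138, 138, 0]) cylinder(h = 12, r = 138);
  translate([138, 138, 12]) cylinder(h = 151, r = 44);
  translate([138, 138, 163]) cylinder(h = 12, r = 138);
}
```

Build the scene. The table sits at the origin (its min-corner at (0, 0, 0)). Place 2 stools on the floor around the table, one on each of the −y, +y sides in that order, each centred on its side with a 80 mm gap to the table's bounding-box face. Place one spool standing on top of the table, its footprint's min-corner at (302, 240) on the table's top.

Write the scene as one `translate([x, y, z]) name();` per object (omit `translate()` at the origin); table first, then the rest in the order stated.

table();
translate([624, -379, 0]) stool();
translate([624, 701, 0]) stool();
translate([302, 240, 746]) spool();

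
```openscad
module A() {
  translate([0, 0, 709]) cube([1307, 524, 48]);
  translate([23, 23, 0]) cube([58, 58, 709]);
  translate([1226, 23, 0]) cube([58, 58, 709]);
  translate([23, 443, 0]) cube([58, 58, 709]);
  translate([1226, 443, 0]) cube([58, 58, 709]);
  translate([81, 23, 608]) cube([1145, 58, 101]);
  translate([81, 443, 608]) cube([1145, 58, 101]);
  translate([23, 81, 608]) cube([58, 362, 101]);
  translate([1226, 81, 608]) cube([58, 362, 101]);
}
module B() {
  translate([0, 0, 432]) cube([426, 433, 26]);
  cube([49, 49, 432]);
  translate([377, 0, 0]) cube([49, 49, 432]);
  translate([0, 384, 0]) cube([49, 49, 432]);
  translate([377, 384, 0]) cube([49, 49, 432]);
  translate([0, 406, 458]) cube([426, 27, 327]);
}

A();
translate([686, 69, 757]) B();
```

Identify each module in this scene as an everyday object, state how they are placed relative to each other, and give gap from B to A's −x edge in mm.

The chair's min-x is at 686; the table's min-x is 0; gap = 686 mm.

A is a table. B is a chair. The chair is on top of the table. The gap from the chair to the table's −x edge is 686 mm.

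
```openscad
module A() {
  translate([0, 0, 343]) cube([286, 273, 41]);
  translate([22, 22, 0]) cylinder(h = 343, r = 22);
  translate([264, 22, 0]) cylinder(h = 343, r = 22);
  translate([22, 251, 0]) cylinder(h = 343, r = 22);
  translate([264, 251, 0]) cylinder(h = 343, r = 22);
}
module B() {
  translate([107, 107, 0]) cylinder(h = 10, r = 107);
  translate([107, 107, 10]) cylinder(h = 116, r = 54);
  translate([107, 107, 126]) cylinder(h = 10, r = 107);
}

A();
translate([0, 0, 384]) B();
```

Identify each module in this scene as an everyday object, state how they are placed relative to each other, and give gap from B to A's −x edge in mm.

The spool's min-x is at 0; the stool's min-x is 0; gap = 0 mm.

A is a stool. B is a spool. The spool is on top of the stool. The gap from the spool to the stool's −x edge is 0 mm.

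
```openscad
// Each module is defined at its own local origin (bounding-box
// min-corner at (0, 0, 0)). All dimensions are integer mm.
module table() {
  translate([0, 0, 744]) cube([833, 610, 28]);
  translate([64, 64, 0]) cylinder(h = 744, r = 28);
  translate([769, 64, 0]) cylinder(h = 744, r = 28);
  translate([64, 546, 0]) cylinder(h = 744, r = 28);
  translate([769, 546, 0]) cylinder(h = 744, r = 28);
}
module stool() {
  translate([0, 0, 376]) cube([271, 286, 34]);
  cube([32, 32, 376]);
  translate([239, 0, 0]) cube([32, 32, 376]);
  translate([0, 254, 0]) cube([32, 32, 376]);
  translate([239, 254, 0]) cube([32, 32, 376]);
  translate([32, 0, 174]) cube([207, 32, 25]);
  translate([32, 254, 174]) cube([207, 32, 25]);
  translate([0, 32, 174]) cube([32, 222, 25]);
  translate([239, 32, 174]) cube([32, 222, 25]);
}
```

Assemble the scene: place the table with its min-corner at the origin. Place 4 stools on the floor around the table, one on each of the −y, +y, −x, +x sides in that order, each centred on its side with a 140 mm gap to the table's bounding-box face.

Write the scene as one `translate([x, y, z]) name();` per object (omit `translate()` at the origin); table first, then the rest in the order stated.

table();
translate([281, -426, 0]) stool();
translate([281, 750, 0]) stool();
translate([-411, 162, 0]) stool();
translate([973, 162, 0]) stool();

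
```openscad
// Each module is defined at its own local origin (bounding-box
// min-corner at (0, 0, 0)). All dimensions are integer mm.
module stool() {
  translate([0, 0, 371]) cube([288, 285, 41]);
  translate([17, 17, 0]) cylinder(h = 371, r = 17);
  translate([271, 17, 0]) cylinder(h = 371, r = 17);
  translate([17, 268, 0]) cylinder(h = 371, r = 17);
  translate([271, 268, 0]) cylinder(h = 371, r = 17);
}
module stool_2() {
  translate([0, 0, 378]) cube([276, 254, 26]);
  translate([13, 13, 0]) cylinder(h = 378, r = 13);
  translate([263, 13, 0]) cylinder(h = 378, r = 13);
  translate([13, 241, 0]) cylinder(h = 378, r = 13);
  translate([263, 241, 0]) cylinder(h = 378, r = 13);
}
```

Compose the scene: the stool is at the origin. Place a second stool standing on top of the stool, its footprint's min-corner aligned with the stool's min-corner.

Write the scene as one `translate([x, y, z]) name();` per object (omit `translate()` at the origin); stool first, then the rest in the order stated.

stool();
translate([0, 0, 412]) stool_2();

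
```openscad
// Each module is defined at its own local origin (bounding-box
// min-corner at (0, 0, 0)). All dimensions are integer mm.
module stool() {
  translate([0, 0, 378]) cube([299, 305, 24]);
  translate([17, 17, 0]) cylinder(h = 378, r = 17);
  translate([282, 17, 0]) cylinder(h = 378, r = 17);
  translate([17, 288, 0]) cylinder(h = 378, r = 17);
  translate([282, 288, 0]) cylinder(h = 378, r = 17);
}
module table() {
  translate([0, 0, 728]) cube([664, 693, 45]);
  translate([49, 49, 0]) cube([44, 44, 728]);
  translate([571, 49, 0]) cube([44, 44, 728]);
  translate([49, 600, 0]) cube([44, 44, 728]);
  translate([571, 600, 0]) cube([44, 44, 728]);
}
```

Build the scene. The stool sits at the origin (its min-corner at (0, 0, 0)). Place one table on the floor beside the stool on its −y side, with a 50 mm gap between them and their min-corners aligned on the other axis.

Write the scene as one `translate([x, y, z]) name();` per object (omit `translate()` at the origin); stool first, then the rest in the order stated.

stool();
translate([0, -743, 0]) table();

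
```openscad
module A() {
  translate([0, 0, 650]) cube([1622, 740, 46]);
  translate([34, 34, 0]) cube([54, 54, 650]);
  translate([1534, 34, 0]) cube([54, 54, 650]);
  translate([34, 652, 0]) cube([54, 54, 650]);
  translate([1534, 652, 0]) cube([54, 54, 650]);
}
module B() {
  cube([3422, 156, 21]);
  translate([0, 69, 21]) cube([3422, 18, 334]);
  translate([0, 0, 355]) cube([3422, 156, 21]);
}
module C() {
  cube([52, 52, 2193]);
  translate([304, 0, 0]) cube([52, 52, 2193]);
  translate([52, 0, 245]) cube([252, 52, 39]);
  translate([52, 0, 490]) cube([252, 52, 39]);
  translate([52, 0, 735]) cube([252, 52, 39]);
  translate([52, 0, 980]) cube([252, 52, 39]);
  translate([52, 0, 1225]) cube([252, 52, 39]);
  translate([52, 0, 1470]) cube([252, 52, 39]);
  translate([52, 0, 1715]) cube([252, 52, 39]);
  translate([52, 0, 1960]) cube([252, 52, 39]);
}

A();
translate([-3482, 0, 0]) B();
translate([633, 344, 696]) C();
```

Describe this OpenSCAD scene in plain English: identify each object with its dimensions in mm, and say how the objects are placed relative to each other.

A is a rectangular dining table. The top is 1622×740×46 mm with its upper surface at z = 696 mm. It stands on four 54×54 mm square legs, each inset 34 mm from the nearest pair of top edges, running from the floor to the underside of the top.

B is an I-beam lying along x, 3422 mm long. Overall section height 376 mm. Two flanges 156 mm wide (y) and 21 mm thick, one on the floor and one at the top; a web 18 mm thick runs between them, centred on the flange width.

C is a wooden ladder with two side rails of 52×52 mm section and 2193 mm height, set 356 mm apart overall. Between them run 8 rectangular rungs (52 mm deep, 39 mm thick), front faces flush with the rails' −y face. The bottom of the first rung is 245 mm above the floor and each subsequent rung is 245 mm higher than the one below.

The I-beam is on the floor beside the table on its −x side. The ladder is on top of the table, centred.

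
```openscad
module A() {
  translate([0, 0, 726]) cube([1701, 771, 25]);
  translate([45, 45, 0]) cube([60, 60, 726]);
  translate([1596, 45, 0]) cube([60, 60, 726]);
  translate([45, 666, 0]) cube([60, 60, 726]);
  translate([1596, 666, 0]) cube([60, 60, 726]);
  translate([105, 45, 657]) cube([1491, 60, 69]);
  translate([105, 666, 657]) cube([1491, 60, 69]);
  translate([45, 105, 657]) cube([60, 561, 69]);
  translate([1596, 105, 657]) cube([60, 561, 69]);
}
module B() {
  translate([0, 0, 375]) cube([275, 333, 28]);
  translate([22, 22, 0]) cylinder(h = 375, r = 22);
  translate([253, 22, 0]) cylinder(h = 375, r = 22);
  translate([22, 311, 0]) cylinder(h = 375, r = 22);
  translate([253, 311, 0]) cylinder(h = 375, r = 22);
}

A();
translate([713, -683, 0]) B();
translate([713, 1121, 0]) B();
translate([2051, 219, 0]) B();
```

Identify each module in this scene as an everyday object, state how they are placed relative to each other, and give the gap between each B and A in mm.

Each stool's nearest face is 350 mm from the table's bounding box.

A is a table. B is a stool. Three stools sit around the table at the −y, +y, +x sides. The gap between each stool and the table is 350 mm.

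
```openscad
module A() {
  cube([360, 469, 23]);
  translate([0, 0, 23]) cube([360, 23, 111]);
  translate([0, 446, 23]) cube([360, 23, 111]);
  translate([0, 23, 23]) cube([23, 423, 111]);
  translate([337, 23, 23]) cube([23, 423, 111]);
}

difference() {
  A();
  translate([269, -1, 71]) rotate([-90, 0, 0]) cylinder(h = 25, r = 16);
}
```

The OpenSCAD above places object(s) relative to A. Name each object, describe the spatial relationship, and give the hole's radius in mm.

A is an open box. The open box has a circular hole through its front wall. The hole's radius is 16 mm.

The subtracted cylinder has r = 16 mm.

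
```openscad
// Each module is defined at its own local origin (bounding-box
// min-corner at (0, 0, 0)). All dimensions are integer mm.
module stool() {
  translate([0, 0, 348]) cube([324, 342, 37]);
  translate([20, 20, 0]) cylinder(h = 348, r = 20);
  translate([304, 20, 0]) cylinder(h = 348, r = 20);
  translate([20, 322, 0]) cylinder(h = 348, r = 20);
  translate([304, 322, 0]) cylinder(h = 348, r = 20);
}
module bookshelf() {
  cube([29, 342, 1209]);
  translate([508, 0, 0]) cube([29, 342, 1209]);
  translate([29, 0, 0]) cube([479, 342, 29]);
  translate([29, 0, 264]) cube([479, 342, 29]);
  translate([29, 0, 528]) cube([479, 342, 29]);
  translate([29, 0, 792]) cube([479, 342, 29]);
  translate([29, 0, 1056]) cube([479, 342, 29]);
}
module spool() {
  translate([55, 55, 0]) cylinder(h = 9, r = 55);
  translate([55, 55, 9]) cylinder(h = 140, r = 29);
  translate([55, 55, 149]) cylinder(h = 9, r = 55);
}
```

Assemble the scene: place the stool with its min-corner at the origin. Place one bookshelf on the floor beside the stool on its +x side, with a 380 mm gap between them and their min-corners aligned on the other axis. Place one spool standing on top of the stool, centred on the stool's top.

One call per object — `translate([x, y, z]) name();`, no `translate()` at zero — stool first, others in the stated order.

stool();
translate([704, 0, 0]) bookshelf();
translate([107, 116, 385]) spool();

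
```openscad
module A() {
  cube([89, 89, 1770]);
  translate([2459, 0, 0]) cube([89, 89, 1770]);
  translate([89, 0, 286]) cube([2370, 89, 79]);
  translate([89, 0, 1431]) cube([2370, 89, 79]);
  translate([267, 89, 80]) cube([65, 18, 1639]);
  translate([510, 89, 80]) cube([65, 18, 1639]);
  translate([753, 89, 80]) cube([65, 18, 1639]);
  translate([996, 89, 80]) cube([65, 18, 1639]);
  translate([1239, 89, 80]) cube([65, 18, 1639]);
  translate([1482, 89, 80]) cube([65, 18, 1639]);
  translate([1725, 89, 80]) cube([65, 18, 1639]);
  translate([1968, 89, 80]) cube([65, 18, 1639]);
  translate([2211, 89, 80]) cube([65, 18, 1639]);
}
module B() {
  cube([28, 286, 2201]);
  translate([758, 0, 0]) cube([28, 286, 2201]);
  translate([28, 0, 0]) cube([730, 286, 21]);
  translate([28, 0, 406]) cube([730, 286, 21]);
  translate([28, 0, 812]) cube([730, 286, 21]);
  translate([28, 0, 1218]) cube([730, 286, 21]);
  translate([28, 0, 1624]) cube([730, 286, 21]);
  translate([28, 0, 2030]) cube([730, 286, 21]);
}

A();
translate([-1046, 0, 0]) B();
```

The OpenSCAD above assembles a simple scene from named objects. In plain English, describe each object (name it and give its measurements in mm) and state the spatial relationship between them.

A is a fence section. Two 89×89 mm posts, 1770 mm tall, stand on the floor with a clear span of 2370 mm between their inner faces. Two horizontal rails of 89×79 mm section span the gap between the posts with their undersides at z = 286 mm and z = 1431 mm, flush with the posts' −y face. 9 pickets, each 65 mm wide, 18 mm thick and 1639 mm tall, are fixed to the +y face of the rails with their bottoms at z = 80 mm, evenly spaced across the span with equal gaps (rounded down to the nearest mm) at the −x end and between each pair — any rounding remainder accumulates at the +x end.

B is an open bookshelf. Two side panels, each 28 mm thick, 286 mm deep and 2201 mm tall, stand 786 mm apart (outside-to-outside). Between them sit 6 shelves, each 21 mm thick and 286 mm deep, spanning the full gap between the sides. The bottom shelf rests on the floor (its underside at z = 0) and the clear gap between one shelf's top and the next shelf's underside is 385 mm.

The bookshelf is on the floor beside the fence section on its −x side.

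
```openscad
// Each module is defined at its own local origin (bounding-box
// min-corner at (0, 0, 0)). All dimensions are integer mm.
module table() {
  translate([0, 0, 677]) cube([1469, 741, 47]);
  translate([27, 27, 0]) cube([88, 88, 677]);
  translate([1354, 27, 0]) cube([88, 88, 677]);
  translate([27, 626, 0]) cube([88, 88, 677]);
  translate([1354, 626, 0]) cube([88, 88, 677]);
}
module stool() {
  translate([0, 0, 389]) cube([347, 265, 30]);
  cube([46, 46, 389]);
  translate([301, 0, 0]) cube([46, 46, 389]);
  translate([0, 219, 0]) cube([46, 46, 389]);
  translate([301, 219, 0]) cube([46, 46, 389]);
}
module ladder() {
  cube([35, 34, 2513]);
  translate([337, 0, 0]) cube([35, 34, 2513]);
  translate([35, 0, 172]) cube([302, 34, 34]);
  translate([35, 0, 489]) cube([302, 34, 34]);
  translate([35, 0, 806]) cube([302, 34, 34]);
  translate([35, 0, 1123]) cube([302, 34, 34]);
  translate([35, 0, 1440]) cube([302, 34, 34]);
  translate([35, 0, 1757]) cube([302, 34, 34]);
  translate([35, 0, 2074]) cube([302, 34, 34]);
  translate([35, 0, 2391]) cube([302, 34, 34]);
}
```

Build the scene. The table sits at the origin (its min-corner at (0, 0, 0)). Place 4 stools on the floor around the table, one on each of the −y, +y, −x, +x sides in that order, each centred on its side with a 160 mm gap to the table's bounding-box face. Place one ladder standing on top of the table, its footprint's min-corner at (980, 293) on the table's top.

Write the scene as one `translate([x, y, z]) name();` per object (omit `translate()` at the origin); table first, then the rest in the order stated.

table();
translate([561, -425, 0]) stool();
translate([561, 901, 0]) stool();
translate([-507, 238, 0]) stool();
translate([1629, 238, 0]) stool();
translate([980, 293, 724]) ladder();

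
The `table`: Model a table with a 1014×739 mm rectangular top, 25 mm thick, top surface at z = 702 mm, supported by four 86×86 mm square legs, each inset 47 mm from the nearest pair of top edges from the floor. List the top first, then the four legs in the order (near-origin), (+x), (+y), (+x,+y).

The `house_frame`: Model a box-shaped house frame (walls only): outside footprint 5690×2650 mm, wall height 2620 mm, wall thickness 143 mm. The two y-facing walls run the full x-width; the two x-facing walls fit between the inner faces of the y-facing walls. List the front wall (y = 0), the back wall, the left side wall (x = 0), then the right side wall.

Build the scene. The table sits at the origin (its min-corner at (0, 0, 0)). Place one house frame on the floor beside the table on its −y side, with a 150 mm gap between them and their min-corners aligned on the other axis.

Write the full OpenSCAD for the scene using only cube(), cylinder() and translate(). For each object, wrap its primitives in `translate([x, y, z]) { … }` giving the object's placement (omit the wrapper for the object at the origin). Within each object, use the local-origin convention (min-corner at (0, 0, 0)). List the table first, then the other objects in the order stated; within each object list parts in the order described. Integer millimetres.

translate([0, 0, 677]) cube([1014, 739, 25]);
translate([47, 47, 0]) cube([86, 86, 677]);
translate([881, 47, 0]) cube([86, 86, 677]);
translate([47, 606, 0]) cube([86, 86, 677]);
translate([881, 606, 0]) cube([86, 86, 677]);
translate([0, -2800, 0]) {
  cube([5690, 143, 2620]);
  translate([0, 2507, 0]) cube([5690, 143, 2620]);
  translate([0, 143, 0]) cube([143, 2364, 2620]);
  translate([5547, 143, 0]) cube([143, 2364, 2620]);
}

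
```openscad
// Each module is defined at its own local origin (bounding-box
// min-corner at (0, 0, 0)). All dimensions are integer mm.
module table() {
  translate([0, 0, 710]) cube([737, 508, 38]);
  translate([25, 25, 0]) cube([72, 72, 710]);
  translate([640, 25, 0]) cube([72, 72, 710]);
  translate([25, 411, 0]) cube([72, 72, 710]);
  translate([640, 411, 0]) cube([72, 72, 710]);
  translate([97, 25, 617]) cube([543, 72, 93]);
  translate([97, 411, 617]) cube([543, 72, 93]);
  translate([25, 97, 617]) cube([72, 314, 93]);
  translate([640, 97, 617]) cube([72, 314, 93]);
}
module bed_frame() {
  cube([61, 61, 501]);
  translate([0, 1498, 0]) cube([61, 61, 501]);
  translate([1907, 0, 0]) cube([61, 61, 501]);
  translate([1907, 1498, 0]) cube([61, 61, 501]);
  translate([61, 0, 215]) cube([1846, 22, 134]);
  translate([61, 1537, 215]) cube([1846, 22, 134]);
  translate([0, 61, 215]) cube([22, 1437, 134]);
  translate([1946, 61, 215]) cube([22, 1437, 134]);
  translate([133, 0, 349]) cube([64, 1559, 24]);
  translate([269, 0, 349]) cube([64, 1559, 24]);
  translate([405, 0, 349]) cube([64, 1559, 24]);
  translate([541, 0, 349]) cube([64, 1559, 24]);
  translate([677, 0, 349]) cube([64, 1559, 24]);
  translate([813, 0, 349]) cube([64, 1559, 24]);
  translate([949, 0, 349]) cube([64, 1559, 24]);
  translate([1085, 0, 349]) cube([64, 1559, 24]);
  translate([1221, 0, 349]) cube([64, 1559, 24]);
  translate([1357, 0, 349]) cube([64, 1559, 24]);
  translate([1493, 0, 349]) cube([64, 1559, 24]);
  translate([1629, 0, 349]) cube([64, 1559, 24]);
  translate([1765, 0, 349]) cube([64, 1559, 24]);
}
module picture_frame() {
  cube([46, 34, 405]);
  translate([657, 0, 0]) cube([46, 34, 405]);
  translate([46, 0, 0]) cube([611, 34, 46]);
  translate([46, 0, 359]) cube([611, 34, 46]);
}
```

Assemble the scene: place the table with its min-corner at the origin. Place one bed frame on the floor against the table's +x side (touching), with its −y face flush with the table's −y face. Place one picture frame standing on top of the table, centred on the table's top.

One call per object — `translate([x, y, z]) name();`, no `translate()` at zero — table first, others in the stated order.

table();
translate([737, 0, 0]) bed_frame();
translate([17, 237, 748]) picture_frame();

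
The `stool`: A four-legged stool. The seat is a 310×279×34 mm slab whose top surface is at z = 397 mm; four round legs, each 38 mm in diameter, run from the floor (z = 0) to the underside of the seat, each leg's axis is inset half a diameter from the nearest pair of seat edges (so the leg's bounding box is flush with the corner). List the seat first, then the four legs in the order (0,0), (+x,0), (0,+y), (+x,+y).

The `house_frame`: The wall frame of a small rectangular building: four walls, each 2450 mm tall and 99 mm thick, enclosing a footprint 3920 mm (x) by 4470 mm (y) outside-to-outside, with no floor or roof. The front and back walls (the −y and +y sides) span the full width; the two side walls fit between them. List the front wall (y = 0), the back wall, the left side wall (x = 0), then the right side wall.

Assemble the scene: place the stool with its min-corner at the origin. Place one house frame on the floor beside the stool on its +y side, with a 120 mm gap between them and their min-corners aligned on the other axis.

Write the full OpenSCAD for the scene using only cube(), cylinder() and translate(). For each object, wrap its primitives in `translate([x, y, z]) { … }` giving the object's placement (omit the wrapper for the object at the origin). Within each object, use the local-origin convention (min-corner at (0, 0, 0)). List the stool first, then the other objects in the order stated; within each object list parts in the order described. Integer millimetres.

translate([0, 0, 363]) cube([310, 279, 34]);
translate([19, 19, 0]) cylinder(h = 363, r = 19);
translate([291, 19, 0]) cylinder(h = 363, r = 19);
translate([19, 260, 0]) cylinder(h = 363, r = 19);
translate([291, 260, 0]) cylinder(h = 363, r = 19);
translate([0, 399, 0]) {
  cube([3920, 99, 2450]);
  translate([0, 4371, 0]) cube([3920, 99, 2450]);
  translate([0, 99, 0]) cube([99, 4272, 2450]);
  translate([3821, 99, 0]) cube([99, 4272, 2450]);
}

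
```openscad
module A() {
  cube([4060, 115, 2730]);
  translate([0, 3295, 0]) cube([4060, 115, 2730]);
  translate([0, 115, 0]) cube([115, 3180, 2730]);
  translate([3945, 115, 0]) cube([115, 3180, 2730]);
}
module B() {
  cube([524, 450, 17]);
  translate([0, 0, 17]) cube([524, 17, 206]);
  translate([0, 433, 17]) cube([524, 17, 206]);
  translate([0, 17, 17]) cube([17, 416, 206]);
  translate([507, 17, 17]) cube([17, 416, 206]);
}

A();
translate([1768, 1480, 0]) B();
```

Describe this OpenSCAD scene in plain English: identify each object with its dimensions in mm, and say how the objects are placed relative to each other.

A is the wall frame of a small rectangular building: four walls, each 2730 mm tall and 115 mm thick, enclosing a footprint 4060 mm (x) by 3410 mm (y) outside-to-outside, with no floor or roof. The front and back walls (the −y and +y sides) span the full width; the two side walls fit between them.

B is an open-topped rectangular box: outside dimensions 524×450×223 mm, with a uniform wall and base thickness of 17 mm. The base is a full 524×450 slab on the floor; four walls sit on top of the base. The front and back walls (the −y and +y sides) span the full width; the two side walls fit between them.

The open box sits inside the house frame, centred.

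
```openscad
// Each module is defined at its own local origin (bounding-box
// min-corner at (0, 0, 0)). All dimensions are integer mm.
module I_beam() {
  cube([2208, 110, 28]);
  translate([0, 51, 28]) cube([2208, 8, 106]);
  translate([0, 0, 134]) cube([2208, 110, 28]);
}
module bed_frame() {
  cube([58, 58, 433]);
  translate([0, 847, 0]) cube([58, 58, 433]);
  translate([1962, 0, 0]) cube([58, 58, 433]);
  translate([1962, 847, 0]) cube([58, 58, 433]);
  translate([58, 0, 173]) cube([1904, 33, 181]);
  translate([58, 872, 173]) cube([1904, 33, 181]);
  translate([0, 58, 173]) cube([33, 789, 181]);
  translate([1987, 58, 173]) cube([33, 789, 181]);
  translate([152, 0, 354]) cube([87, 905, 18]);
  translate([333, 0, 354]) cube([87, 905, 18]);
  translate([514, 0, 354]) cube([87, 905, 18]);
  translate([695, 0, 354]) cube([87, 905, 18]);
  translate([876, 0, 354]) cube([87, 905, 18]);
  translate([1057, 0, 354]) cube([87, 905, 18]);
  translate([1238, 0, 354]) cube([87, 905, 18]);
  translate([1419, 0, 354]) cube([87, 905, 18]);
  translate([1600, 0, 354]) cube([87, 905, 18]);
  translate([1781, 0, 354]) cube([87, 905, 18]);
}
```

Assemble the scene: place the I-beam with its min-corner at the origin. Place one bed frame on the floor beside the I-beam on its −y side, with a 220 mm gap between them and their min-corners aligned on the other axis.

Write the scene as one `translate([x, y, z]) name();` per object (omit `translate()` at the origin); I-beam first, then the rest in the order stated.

I_beam();
translate([0, -1125, 0]) bed_frame();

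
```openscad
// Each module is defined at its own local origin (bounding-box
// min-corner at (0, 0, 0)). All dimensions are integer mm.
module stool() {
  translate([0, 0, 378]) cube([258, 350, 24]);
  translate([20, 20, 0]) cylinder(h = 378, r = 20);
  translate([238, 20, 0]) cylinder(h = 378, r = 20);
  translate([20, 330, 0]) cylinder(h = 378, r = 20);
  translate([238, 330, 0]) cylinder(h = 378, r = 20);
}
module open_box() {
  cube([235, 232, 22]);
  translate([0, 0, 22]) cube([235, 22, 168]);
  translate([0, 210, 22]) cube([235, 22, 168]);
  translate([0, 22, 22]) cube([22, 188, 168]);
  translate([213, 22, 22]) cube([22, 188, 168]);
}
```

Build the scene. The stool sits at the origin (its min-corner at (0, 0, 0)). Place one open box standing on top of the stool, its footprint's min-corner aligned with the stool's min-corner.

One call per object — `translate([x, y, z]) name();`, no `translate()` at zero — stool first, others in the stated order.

stool();
translate([0, 0, 402]) open_box();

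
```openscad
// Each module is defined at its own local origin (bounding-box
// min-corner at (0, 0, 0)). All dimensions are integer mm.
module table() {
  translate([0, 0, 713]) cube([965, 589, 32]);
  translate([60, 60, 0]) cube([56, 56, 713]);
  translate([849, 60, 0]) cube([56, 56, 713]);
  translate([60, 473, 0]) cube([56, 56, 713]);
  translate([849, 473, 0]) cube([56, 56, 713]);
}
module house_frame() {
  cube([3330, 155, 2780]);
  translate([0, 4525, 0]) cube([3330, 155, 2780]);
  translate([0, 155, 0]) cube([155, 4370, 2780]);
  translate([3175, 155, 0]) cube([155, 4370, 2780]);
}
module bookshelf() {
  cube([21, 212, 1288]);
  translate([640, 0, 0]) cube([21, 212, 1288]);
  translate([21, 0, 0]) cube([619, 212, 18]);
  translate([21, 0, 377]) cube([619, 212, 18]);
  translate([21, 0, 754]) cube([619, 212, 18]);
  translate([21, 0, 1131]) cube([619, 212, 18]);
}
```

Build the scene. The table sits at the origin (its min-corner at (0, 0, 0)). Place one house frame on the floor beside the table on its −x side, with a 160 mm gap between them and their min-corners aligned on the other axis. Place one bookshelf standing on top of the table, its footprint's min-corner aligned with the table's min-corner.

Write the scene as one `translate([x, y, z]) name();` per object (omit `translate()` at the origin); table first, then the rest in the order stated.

table();
translate([-3490, 0, 0]) house_frame();
translate([0, 0, 745]) bookshelf();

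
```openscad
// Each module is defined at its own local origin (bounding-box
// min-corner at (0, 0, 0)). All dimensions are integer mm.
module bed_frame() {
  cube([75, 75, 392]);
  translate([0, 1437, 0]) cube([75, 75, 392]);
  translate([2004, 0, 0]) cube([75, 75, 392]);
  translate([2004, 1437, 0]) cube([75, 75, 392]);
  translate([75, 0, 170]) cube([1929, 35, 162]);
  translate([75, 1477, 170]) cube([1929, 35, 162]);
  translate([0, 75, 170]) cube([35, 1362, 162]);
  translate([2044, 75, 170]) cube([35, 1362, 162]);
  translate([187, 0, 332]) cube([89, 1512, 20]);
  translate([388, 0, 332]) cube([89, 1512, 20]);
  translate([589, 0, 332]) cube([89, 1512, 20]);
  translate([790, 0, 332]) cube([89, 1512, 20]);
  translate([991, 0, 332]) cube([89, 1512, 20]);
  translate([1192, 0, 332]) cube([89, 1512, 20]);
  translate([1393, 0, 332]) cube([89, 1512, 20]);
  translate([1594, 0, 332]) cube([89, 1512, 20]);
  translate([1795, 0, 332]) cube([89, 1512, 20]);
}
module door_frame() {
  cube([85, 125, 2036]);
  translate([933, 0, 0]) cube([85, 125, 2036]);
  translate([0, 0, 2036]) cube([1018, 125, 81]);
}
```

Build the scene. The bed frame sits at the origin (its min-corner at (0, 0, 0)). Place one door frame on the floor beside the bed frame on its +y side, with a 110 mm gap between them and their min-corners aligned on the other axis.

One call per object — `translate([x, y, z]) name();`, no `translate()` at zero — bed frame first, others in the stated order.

bed_frame();
translate([0, 1622, 0]) door_frame();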